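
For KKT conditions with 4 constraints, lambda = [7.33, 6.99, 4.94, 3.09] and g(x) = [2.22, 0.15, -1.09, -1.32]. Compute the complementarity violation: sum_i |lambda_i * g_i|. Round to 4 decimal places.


KKT complementary slackness check:
lambda_1 * g_1 = 7.33 * 2.22 = 16.2726
lambda_2 * g_2 = 6.99 * 0.15 = 1.0485
lambda_3 * g_3 = 4.94 * -1.09 = -5.3846
lambda_4 * g_4 = 3.09 * -1.32 = -4.0788
Total violation = 16.2726 + 1.0485 + 5.3846 + 4.0788 = 26.7845


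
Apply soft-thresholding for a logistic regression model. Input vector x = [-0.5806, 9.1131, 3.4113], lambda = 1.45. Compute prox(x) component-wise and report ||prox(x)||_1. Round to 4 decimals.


Soft-thresholding with lambda = 1.45:
prox(-0.5806) = sign(-0.5806)*max(|-0.5806| - 1.45, 0) = 0.0
prox(9.1131) = sign(9.1131)*max(|9.1131| - 1.45, 0) = 7.6631
prox(3.4113) = sign(3.4113)*max(|3.4113| - 1.45, 0) = 1.9613
prox(x) = [0.0, 7.6631, 1.9613]
||prox(x)||_1 = 0.0 + 7.6631 + 1.9613 = 9.6244


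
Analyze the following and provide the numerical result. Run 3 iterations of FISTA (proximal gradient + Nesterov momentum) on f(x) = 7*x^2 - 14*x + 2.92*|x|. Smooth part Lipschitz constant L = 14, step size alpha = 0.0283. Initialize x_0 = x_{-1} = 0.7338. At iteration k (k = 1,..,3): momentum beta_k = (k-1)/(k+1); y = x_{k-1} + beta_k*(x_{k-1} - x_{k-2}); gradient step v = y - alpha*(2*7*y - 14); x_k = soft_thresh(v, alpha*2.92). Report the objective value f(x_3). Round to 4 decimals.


FISTA on f(x) = 7*x^2 - 14*x + 2.92*|x|
L = 14, alpha = 0.0283
Iteration 1: beta = 0.0, y = 0.7338 + 0.0*(0.7338 - 0.7338) = 0.7338
  grad(y) = -3.7268, v = y - alpha*grad = 0.8393
  prox(v) = soft_thresh(0.8393, 0.0826) = 0.7566
Iteration 2: beta = 0.3333, y = 0.7566 + 0.3333*(0.7566 - 0.7338) = 0.7642
  grad(y) = -3.3006, v = y - alpha*grad = 0.8577
  prox(v) = soft_thresh(0.8577, 0.0826) = 0.775
Iteration 3: beta = 0.5, y = 0.775 + 0.5*(0.775 - 0.7566) = 0.7842
  grad(y) = -3.0211, v = y - alpha*grad = 0.8697
  prox(v) = soft_thresh(0.8697, 0.0826) = 0.7871
f(x_3) = 7*0.7871^2 - 14*0.7871 + 2.92*|0.7871| = -4.3844


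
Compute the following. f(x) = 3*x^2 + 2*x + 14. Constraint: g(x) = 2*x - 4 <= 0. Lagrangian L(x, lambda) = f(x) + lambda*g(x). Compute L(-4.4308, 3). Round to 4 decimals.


Step 1: Evaluate f(x).
f(-4.4308) = 3*(-4.4308)^2 + 2*(-4.4308) + 14 = 64.0344
Step 2: Evaluate g(x).
g(-4.4308) = 2*-4.4308 - 4 = -12.8616
Step 3: Compute Lagrangian.
L = 64.0344 + 3*-12.8616 = 25.4496


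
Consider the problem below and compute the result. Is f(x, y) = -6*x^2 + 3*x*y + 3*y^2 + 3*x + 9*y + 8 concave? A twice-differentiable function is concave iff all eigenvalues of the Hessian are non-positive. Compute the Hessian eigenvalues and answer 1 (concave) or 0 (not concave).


The Hessian of f(x,y) = -6*x^2 + 3*x*y + 3*y^2 + 3*x + 9*y + 8 is:
H = [[-12, 3], [3, 6]]
Trace = -12 + 6 = -6
Determinant = -12*6 - (3)^2 = -81
Discriminant = (-6)^2 - 4*-81 = 360.0
Eigenvalues: lambda_1 = -12.4868, lambda_2 = 6.4868
The function is not concave.

0


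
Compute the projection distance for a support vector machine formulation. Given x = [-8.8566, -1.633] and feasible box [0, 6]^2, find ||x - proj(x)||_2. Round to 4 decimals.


Project each component onto [0, 6].
clip(-8.8566) = 0.0, clip(-1.633) = 0.0
Projection = [0.0, 0.0]
Squared diffs: [78.4394, 2.6667]
Distance = sqrt(81.1061) = 9.0059


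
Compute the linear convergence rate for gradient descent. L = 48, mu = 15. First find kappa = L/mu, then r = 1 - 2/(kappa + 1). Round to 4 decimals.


Step 1: Compute the condition number.
kappa = L/mu = 48/15 = 3.2
Step 2: Compute the convergence rate.
r = 1 - 2/(kappa + 1) = 1 - 2*mu/(L + mu) = (L - mu)/(L + mu) = 33/63 = 0.5238


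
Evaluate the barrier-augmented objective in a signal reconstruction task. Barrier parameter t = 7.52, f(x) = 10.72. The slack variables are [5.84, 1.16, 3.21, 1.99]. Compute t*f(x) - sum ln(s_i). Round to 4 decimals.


Step 1: Compute log-barrier.
ln values: [1.7647, 0.1484, 1.1663, 0.6881]
phi = -(1.7647 + 0.1484 + 1.1663 + 0.6881) = -3.7676
Step 2: Compute augmented objective.
t*f(x) = 7.52*10.72 = 80.6144
Total = 80.6144 - 3.7676 = 76.8468


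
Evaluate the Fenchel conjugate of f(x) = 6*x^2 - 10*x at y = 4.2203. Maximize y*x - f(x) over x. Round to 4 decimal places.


f*(y) = sup_x {y*x - a*x^2 - b*x} = sup_x {(y-b)*x - a*x^2}
FOC: (y - b) - 2a*x = 0 => x* = (y - b)/(2a)
x* = (4.2203 + 10)/(2*6) = 1.185
f*(4.2203) = (y-b)^2/(4a) = (4.2203 + 10)^2/(4*6)
= 202.2169/24 = 8.4257


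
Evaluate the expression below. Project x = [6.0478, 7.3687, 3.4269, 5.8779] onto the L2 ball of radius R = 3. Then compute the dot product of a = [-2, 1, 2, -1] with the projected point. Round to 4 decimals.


Step 1: Compute ||x|| (intermediates to 6 decimals).
||x|| = sqrt(6.0478^2 + 7.3687^2 + 3.4269^2 + 5.8779^2) = 11.711831
Step 2: Project.
Since ||x|| > R, scale = R/||x|| = 3/11.711831 = 0.256151, proj(x) = scale * x
proj(x) = [1.54915, 1.8875, 0.877804, 1.50563]
Step 3: Dot product.
a^T * proj(x) = -2*1.54915 + 1*1.8875 + 2*0.877804 - 1*1.50563 = -0.9608


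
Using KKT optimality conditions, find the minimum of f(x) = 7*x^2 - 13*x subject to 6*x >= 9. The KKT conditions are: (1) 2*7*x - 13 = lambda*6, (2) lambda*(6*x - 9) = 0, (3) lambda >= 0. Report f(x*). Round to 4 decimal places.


Step 1: Try lambda = 0 (constraint inactive).
x_unc = 13/(2*7) = 0.9286
Check: 6*0.9286 = 5.5716 < 9 -- violated!
Step 2: Constraint must be active: 6*x = 9
x* = 9/6 = 1.5
lambda = (2*7*1.5 - 13)/6 = 1.3333
Step 3: Compute optimal value.
f(x*) = 7*1.5^2 - 13*1.5 = -3.75


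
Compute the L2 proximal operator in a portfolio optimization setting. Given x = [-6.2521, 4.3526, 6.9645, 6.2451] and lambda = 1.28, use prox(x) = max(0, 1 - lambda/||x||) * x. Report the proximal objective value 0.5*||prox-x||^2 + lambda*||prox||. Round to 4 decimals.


Step 1: Compute ||x||.
||x|| = 12.064
Step 2: Compute scaling factor.
scale = max(0, 1 - 1.28/12.064) = 0.8939
Step 3: prox(x) = [-5.5887, 3.8908, 6.2256, 5.5825]
||prox(x)|| = 10.784
Step 4: Proximal objective.
0.5*||prox-x||^2 = 0.8192
lambda*||prox|| = 13.8035
Total = 14.6227


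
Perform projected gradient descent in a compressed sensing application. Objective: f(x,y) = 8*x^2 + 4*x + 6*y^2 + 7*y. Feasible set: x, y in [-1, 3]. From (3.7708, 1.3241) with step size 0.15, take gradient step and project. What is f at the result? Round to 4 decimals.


Step 1: Compute gradient at (3.7708, 1.3241).
grad_x = 2*8*3.7708 + 4 = 64.3328
grad_y = 2*6*1.3241 + 7 = 22.8892
Step 2: Gradient step.
x_raw = 3.7708 - 0.15*64.3328 = -5.8791
y_raw = 1.3241 - 0.15*22.8892 = -2.1093
Step 3: Project onto [-1, 3].
x_proj = clip(-5.8791) = -1.0
y_proj = clip(-2.1093) = -1.0
Step 4: Evaluate f.
f(-1.0, -1.0) = 3.0


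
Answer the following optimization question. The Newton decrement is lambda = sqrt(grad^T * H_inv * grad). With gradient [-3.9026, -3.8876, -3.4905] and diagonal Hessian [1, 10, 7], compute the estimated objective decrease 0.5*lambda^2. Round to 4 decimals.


Step 1: H is diagonal, so H^(-1) * g = [-3.9026, -0.3888, -0.4986].
Step 2: g^T H^(-1) g = sum_i g_i^2 / H_ii
  = (-3.9026)^2/1 + (-3.8876)^2/10 + (-3.4905)^2/7
  = 15.2303 + 1.5113 + 1.7405 = 18.4821
Step 3: Objective decrease = 0.5 * g^T H^(-1) g = 9.2411


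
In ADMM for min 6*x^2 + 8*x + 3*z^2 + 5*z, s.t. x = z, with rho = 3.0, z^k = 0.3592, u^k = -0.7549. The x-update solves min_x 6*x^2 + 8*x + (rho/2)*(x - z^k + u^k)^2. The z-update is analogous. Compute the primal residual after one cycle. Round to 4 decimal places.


ADMM iteration with rho = 3.0, z^k = 0.3592, u^k = -0.7549
Step 1: x-update.
Minimize 6*x^2 + 8*x + (3.0/2)*(x - 0.3592 - 0.7549)^2
FOC: (2*6 + 3.0)*x = -8 + 3.0*(0.3592 + 0.7549)
x^{k+1} = -0.3105
Step 2: z-update.
Minimize 3*z^2 + 5*z + (3.0/2)*(-0.3105 - z - 0.7549)^2
FOC: (2*3 + 3.0)*z = -5 + 3.0*(-0.3105 - 0.7549)
z^{k+1} = -0.9107
Step 3: u-update.
u^{k+1} = -0.7549 - 0.3105 + 0.9107 = -0.1547
Step 4: Primal residual = |-0.3105 + 0.9107| = 0.6002


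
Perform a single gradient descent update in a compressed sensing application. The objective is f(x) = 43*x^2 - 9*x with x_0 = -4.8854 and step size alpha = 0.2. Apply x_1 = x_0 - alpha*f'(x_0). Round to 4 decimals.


We compute the gradient at x_0 and apply the update.
f'(x) = 86*x - 9
f'(-4.8854) = 86*-4.8854 - 9 = -429.1444
x_1 = -4.8854 - 0.2*-429.1444 = 80.9435


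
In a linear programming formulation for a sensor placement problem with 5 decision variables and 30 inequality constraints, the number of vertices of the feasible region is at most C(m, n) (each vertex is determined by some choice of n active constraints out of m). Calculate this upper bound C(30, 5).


Each vertex corresponds to some choice of n active constraints out of m, so the number of vertices is at most C(m, n) = m! / (n!(m-n)!).
m = 30, n = 5
Numerator: 30 * 29 * 28 * 27 * 26
Denominator: 5! = 120
C(30, 5) = 142506


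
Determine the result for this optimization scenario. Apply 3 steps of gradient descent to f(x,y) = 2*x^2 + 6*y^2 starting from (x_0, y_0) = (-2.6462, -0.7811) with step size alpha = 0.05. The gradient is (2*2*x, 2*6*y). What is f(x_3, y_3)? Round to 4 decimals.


Gradient descent on f(x,y) = 2*x^2 + 6*y^2.
Starting point: (-2.6462, -0.7811), alpha = 0.05
Step 1: grad_x = 2*2*-2.6462 = -10.5848, grad_y = 2*6*-0.7811 = -9.3732
  x_1 = -2.6462 - 0.05*-10.5848 = -2.117
  y_1 = -0.7811 - 0.05*-9.3732 = -0.3124
Step 2: grad_x = 2*2*-2.117 = -8.4678, grad_y = 2*6*-0.3124 = -3.7493
  x_2 = -2.117 - 0.05*-8.4678 = -1.6936
  y_2 = -0.3124 - 0.05*-3.7493 = -0.125
Step 3: grad_x = 2*2*-1.6936 = -6.7743, grad_y = 2*6*-0.125 = -1.4997
  x_3 = -1.6936 - 0.05*-6.7743 = -1.3549
  y_3 = -0.125 - 0.05*-1.4997 = -0.05
f(-1.3549, -0.05) = 2*(-1.3549)^2 + 6*(-0.05)^2 = 3.6863


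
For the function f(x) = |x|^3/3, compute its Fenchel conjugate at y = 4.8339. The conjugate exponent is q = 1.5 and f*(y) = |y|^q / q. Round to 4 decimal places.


The conjugate exponent q satisfies 1/p + 1/q = 1.
p = 3, so q = 3/(3 - 1) = 1.5
|y|^q = 4.8339^1.5 = 10.6279
f*(4.8339) = 10.6279 / 1.5 = 7.0853


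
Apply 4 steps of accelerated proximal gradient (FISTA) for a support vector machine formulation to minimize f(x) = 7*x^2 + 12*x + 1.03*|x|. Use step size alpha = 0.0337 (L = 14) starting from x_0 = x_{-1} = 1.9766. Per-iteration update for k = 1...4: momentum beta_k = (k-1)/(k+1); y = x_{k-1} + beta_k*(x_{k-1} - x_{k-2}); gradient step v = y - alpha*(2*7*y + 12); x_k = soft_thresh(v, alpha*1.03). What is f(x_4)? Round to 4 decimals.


FISTA on f(x) = 7*x^2 + 12*x + 1.03*|x|
L = 14, alpha = 0.0337
Iteration 1: beta = 0.0, y = 1.9766 + 0.0*(1.9766 - 1.9766) = 1.9766
  grad(y) = 39.6724, v = y - alpha*grad = 0.6396
  prox(v) = soft_thresh(0.6396, 0.0347) = 0.6049
Iteration 2: beta = 0.3333, y = 0.6049 + 0.3333*(0.6049 - 1.9766) = 0.1477
  grad(y) = 14.0679, v = y - alpha*grad = -0.3264
  prox(v) = soft_thresh(-0.3264, 0.0347) = -0.2917
Iteration 3: beta = 0.5, y = -0.2917 + 0.5*(-0.2917 - 0.6049) = -0.74
  grad(y) = 1.6404, v = y - alpha*grad = -0.7953
  prox(v) = soft_thresh(-0.7953, 0.0347) = -0.7605
Iteration 4: beta = 0.6, y = -0.7605 + 0.6*(-0.7605 + 0.2917) = -1.0419
  grad(y) = -2.5861, v = y - alpha*grad = -0.9547
  prox(v) = soft_thresh(-0.9547, 0.0347) = -0.92
f(x_4) = 7*(-0.92)^2 + 12*(-0.92) + 1.03*|-0.92| = -4.1676


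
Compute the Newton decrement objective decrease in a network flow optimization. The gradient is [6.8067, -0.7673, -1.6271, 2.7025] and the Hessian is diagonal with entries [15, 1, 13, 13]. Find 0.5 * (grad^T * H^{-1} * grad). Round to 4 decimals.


Step 1: H is diagonal, so H^(-1) * g = [0.4538, -0.7673, -0.1252, 0.2079].
Step 2: g^T H^(-1) g = sum_i g_i^2 / H_ii
  = (6.8067)^2/15 + (-0.7673)^2/1 + (-1.6271)^2/13 + (2.7025)^2/13
  = 3.0887 + 0.5887 + 0.2037 + 0.5618 = 4.443
Step 3: Objective decrease = 0.5 * g^T H^(-1) g = 2.2215


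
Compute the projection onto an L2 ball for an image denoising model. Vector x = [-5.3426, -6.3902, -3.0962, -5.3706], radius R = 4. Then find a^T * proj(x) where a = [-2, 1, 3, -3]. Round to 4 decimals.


Step 1: Compute ||x|| (intermediates to 6 decimals).
||x|| = sqrt((-5.3426)^2 + (-6.3902)^2 + (-3.0962)^2 + (-5.3706)^2) = 10.383055
Step 2: Project.
Since ||x|| > R, scale = R/||x|| = 4/10.383055 = 0.385243, proj(x) = scale * x
proj(x) = [-2.058199, -2.46178, -1.192789, -2.068986]
Step 3: Dot product.
a^T * proj(x) = -2*(-2.058199) + 1*(-2.46178) + 3*(-1.192789) - 3*(-2.068986) = 4.2832


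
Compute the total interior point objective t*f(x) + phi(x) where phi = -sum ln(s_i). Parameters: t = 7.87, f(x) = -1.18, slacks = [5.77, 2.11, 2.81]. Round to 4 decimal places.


Step 1: Compute log-barrier.
ln values: [1.7527, 0.7467, 1.0332]
phi = -(1.7527 + 0.7467 + 1.0332) = -3.5325
Step 2: Compute augmented objective.
t*f(x) = 7.87*-1.18 = -9.2866
Total = -9.2866 - 3.5325 = -12.8191


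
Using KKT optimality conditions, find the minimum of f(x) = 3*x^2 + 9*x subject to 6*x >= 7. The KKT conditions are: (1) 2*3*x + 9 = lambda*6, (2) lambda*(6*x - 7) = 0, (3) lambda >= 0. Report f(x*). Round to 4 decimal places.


Step 1: Try lambda = 0 (constraint inactive).
x_unc = -9/(2*3) = -1.5
Check: 6*-1.5 = -9.0 < 7 -- violated!
Step 2: Constraint must be active: 6*x = 7
x* = 7/6 = 1.1667 (rounded; the exact value 7/6 is used below)
lambda = (2*3*(7/6) + 9)/6 = 2.6667
Step 3: Compute optimal value.
f(x*) = 3*(7/6)^2 + 9*(7/6) = 14.5833


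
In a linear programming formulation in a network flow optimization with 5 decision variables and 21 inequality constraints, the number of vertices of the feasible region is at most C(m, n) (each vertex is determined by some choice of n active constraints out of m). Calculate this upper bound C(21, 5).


Each vertex corresponds to some choice of n active constraints out of m, so the number of vertices is at most C(m, n) = m! / (n!(m-n)!).
m = 21, n = 5
Numerator: 21 * 20 * 19 * 18 * 17
Denominator: 5! = 120
C(21, 5) = 20349


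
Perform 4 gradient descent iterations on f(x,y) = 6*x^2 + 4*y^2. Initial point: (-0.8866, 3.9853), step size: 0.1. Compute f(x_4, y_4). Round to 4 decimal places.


Gradient descent on f(x,y) = 6*x^2 + 4*y^2.
Starting point: (-0.8866, 3.9853), alpha = 0.1
Step 1: grad_x = 2*6*-0.8866 = -10.6392, grad_y = 2*4*3.9853 = 31.8824
  x_1 = -0.8866 - 0.1*-10.6392 = 0.1773
  y_1 = 3.9853 - 0.1*31.8824 = 0.7971
Step 2: grad_x = 2*6*0.1773 = 2.1278, grad_y = 2*4*0.7971 = 6.3765
  x_2 = 0.1773 - 0.1*2.1278 = -0.0355
  y_2 = 0.7971 - 0.1*6.3765 = 0.1594
Step 3: grad_x = 2*6*-0.0355 = -0.4256, grad_y = 2*4*0.1594 = 1.2753
  x_3 = -0.0355 - 0.1*-0.4256 = 0.0071
  y_3 = 0.1594 - 0.1*1.2753 = 0.0319
Step 4: grad_x = 2*6*0.0071 = 0.0851, grad_y = 2*4*0.0319 = 0.2551
  x_4 = 0.0071 - 0.1*0.0851 = -0.0014
  y_4 = 0.0319 - 0.1*0.2551 = 0.0064
f(-0.0014, 0.0064) = 6*(-0.0014)^2 + 4*0.0064^2 = 0.0002


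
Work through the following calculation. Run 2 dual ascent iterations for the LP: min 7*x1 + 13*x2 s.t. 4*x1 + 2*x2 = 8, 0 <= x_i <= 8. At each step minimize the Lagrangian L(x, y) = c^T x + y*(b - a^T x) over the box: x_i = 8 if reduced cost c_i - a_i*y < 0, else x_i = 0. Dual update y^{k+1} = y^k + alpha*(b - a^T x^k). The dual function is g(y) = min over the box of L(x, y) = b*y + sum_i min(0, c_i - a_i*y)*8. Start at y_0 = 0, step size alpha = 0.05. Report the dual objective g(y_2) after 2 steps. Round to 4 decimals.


Dual ascent for LP: min 7*x1 + 13*x2, 4*x1 + 2*x2 = 8, 0 <= x_i <= 8
Step 1: y^k = 0.0, reduced costs: (7.0, 13.0)
  x^k = (0.0, 0.0), subgradient = b - a^T x = 8.0
  y^{k+1} = 0.0 + 0.05*8.0 = 0.4
Step 2: y^k = 0.4, reduced costs: (5.4, 12.2)
  x^k = (0.0, 0.0), subgradient = b - a^T x = 8.0
  y^{k+1} = 0.4 + 0.05*8.0 = 0.8
Dual objective at y_2 = 0.8: reduced costs (3.8, 11.4), box minimizer x = (0.0, 0.0)
g(y_2) = b*y + (c1 - a1*y)*x1 + (c2 - a2*y)*x2 = 8*0.8 + 3.8*0.0 + 11.4*0.0 = 6.4 + 0.0 + 0.0 = 6.4


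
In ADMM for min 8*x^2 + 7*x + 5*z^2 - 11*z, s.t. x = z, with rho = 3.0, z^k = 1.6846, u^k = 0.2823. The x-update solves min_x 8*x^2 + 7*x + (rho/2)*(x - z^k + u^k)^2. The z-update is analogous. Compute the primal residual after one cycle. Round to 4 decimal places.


ADMM iteration with rho = 3.0, z^k = 1.6846, u^k = 0.2823
Step 1: x-update.
Minimize 8*x^2 + 7*x + (3.0/2)*(x - 1.6846 + 0.2823)^2
FOC: (2*8 + 3.0)*x = -7 + 3.0*(1.6846 - 0.2823)
x^{k+1} = -0.147
Step 2: z-update.
Minimize 5*z^2 - 11*z + (3.0/2)*(-0.147 - z + 0.2823)^2
FOC: (2*5 + 3.0)*z = 11 + 3.0*(-0.147 + 0.2823)
z^{k+1} = 0.8774
Step 3: u-update.
u^{k+1} = 0.2823 - 0.147 - 0.8774 = -0.7421
Step 4: Primal residual = |-0.147 - 0.8774| = 1.0244


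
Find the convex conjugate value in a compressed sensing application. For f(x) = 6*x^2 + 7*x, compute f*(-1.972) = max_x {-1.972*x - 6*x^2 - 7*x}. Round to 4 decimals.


f*(y) = sup_x {y*x - a*x^2 - b*x} = sup_x {(y-b)*x - a*x^2}
FOC: (y - b) - 2a*x = 0 => x* = (y - b)/(2a)
x* = (-1.972 - 7)/(2*6) = -0.7477
f*(-1.972) = (y-b)^2/(4a) = (-1.972 - 7)^2/(4*6)
= 80.4968/24 = 3.354


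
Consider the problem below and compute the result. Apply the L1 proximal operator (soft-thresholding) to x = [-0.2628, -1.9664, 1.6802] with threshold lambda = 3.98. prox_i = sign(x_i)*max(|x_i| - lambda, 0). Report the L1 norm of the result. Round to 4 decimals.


Soft-thresholding with lambda = 3.98:
prox(-0.2628) = sign(-0.2628)*max(|-0.2628| - 3.98, 0) = 0.0
prox(-1.9664) = sign(-1.9664)*max(|-1.9664| - 3.98, 0) = 0.0
prox(1.6802) = sign(1.6802)*max(|1.6802| - 3.98, 0) = 0.0
prox(x) = [0.0, 0.0, 0.0]
||prox(x)||_1 = 0.0 + 0.0 + 0.0 = 0.0


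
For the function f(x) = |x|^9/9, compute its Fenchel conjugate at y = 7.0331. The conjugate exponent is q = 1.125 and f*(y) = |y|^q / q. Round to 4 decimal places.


The conjugate exponent q satisfies 1/p + 1/q = 1.
p = 9, so q = 9/(9 - 1) = 1.125
|y|^q = 7.0331^1.125 = 8.9751
f*(7.0331) = 8.9751 / 1.125 = 7.9779


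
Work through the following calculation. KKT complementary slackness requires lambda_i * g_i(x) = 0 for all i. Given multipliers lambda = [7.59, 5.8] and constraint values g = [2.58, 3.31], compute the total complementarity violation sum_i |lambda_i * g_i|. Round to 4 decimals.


KKT complementary slackness check:
lambda_1 * g_1 = 7.59 * 2.58 = 19.5822
lambda_2 * g_2 = 5.8 * 3.31 = 19.198
Total violation = 19.5822 + 19.198 = 38.7802


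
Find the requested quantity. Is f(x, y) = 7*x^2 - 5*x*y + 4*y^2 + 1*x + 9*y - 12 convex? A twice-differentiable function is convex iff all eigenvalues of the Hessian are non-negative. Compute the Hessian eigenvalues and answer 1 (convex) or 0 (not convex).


The Hessian of f(x,y) = 7*x^2 - 5*x*y + 4*y^2 + 1*x + 9*y - 12 is:
H = [[14, -5], [-5, 8]]
Trace = 14 + 8 = 22
Determinant = 14*8 - (-5)^2 = 87
Discriminant = (22)^2 - 4*87 = 136.0
Eigenvalues: lambda_1 = 5.169, lambda_2 = 16.831
The function is convex.

1


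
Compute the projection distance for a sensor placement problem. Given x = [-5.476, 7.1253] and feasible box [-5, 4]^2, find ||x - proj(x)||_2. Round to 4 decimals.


Project each component onto [-5, 4].
clip(-5.476) = -5.0, clip(7.1253) = 4.0
Projection = [-5.0, 4.0]
Squared diffs: [0.2266, 9.7675]
Distance = sqrt(9.9941) = 3.1613


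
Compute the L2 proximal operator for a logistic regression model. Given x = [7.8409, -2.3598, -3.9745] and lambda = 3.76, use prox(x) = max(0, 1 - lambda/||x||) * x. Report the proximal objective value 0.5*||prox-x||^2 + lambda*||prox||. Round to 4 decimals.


Step 1: Compute ||x||.
||x|| = 9.1019
Step 2: Compute scaling factor.
scale = max(0, 1 - 3.76/9.1019) = 0.5869
Step 3: prox(x) = [4.6018, -1.385, -2.3326]
||prox(x)|| = 5.3419
Step 4: Proximal objective.
0.5*||prox-x||^2 = 7.0688
lambda*||prox|| = 20.0855
Total = 27.1544


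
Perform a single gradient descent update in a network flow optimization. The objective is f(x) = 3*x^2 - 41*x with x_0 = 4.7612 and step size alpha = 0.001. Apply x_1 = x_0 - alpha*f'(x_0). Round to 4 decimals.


We compute the gradient at x_0 and apply the update.
f'(x) = 6*x - 41
f'(4.7612) = 6*4.7612 - 41 = -12.4328
x_1 = 4.7612 - 0.001*-12.4328 = 4.7736


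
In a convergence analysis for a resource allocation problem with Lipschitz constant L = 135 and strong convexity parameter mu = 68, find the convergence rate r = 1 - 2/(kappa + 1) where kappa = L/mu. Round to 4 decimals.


Step 1: Compute the condition number.
kappa = L/mu = 135/68 = 1.9853
Step 2: Compute the convergence rate.
r = 1 - 2/(kappa + 1) = 1 - 2*mu/(L + mu) = (L - mu)/(L + mu) = 67/203 = 0.33


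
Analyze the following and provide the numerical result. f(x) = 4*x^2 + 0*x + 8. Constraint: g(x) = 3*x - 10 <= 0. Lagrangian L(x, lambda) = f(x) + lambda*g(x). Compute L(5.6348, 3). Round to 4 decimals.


Step 1: Evaluate f(x).
f(5.6348) = 4*5.6348^2 + 0*5.6348 + 8 = 135.0039
Step 2: Evaluate g(x).
g(5.6348) = 3*5.6348 - 10 = 6.9044
Step 3: Compute Lagrangian.
L = 135.0039 + 3*6.9044 = 155.7171


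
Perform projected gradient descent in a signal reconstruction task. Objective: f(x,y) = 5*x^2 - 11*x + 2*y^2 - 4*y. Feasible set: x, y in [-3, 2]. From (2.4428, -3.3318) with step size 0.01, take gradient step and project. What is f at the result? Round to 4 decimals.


Step 1: Compute gradient at (2.4428, -3.3318).
grad_x = 2*5*2.4428 - 11 = 13.428
grad_y = 2*2*-3.3318 - 4 = -17.3272
Step 2: Gradient step.
x_raw = 2.4428 - 0.01*13.428 = 2.3085
y_raw = -3.3318 - 0.01*-17.3272 = -3.1585
Step 3: Project onto [-3, 2].
x_proj = clip(2.3085) = 2.0
y_proj = clip(-3.1585) = -3.0
Step 4: Evaluate f.
f(2.0, -3.0) = 28.0


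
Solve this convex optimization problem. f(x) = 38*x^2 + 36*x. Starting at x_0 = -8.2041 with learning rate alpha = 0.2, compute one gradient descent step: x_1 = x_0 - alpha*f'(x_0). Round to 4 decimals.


We compute the gradient at x_0 and apply the update.
f'(x) = 76*x + 36
f'(-8.2041) = 76*-8.2041 + 36 = -587.5116
x_1 = -8.2041 - 0.2*-587.5116 = 109.2982


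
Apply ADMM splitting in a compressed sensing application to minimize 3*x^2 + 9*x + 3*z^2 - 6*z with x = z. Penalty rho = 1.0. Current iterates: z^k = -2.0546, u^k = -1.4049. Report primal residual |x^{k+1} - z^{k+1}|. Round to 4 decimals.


ADMM iteration with rho = 1.0, z^k = -2.0546, u^k = -1.4049
Step 1: x-update.
Minimize 3*x^2 + 9*x + (1.0/2)*(x + 2.0546 - 1.4049)^2
FOC: (2*3 + 1.0)*x = -9 + 1.0*(-2.0546 + 1.4049)
x^{k+1} = -1.3785
Step 2: z-update.
Minimize 3*z^2 - 6*z + (1.0/2)*(-1.3785 - z - 1.4049)^2
FOC: (2*3 + 1.0)*z = 6 + 1.0*(-1.3785 - 1.4049)
z^{k+1} = 0.4595
Step 3: u-update.
u^{k+1} = -1.4049 - 1.3785 - 0.4595 = -3.2429
Step 4: Primal residual = |-1.3785 - 0.4595| = 1.838


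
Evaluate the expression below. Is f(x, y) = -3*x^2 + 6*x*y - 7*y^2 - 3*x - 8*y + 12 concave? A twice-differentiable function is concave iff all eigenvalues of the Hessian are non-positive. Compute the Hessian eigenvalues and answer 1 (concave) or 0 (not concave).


The Hessian of f(x,y) = -3*x^2 + 6*x*y - 7*y^2 - 3*x - 8*y + 12 is:
H = [[-6, 6], [6, -14]]
Trace = -6 - 14 = -20
Determinant = -6*-14 - (6)^2 = 48
Discriminant = (-20)^2 - 4*48 = 208.0
Eigenvalues: lambda_1 = -17.2111, lambda_2 = -2.7889
The function is concave.

1


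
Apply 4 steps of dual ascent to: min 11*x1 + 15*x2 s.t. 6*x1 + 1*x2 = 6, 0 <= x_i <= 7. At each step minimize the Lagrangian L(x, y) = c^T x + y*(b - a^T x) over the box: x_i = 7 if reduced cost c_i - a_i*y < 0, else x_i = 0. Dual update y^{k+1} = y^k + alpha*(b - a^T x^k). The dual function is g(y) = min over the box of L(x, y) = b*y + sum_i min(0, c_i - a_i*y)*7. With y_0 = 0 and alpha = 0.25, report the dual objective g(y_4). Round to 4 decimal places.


Dual ascent for LP: min 11*x1 + 15*x2, 6*x1 + 1*x2 = 6, 0 <= x_i <= 7
Step 1: y^k = 0.0, reduced costs: (11.0, 15.0)
  x^k = (0.0, 0.0), subgradient = b - a^T x = 6.0
  y^{k+1} = 0.0 + 0.25*6.0 = 1.5
Step 2: y^k = 1.5, reduced costs: (2.0, 13.5)
  x^k = (0.0, 0.0), subgradient = b - a^T x = 6.0
  y^{k+1} = 1.5 + 0.25*6.0 = 3.0
Step 3: y^k = 3.0, reduced costs: (-7.0, 12.0)
  x^k = (7.0, 0.0), subgradient = b - a^T x = -36.0
  y^{k+1} = 3.0 + 0.25*-36.0 = -6.0
Step 4: y^k = -6.0, reduced costs: (47.0, 21.0)
  x^k = (0.0, 0.0), subgradient = b - a^T x = 6.0
  y^{k+1} = -6.0 + 0.25*6.0 = -4.5
Dual objective at y_4 = -4.5: reduced costs (38.0, 19.5), box minimizer x = (0.0, 0.0)
g(y_4) = b*y + (c1 - a1*y)*x1 + (c2 - a2*y)*x2 = 6*(-4.5) + 38.0*0.0 + 19.5*0.0 = -27.0 + 0.0 + 0.0 = -27.0


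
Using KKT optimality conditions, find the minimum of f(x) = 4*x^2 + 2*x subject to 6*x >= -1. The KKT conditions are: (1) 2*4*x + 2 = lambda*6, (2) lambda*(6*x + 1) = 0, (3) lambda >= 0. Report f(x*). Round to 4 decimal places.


Step 1: Try lambda = 0 (constraint inactive).
x_unc = -2/(2*4) = -0.25
Check: 6*-0.25 = -1.5 < -1 -- violated!
Step 2: Constraint must be active: 6*x = -1
x* = -1/6 = -0.1667 (rounded; the exact value -1/6 is used below)
lambda = (2*4*(-1/6) + 2)/6 = 0.1111
Step 3: Compute optimal value.
f(x*) = 4*(-1/6)^2 + 2*(-1/6) = -0.2222


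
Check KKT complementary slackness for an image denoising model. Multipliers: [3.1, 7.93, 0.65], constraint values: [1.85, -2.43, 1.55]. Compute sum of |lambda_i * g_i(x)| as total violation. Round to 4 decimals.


KKT complementary slackness check:
lambda_1 * g_1 = 3.1 * 1.85 = 5.735
lambda_2 * g_2 = 7.93 * -2.43 = -19.2699
lambda_3 * g_3 = 0.65 * 1.55 = 1.0075
Total violation = 5.735 + 19.2699 + 1.0075 = 26.0124


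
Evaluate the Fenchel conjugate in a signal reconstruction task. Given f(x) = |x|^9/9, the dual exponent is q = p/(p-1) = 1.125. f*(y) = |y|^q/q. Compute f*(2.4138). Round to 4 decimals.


The conjugate exponent q satisfies 1/p + 1/q = 1.
p = 9, so q = 9/(9 - 1) = 1.125
|y|^q = 2.4138^1.125 = 2.6949
f*(2.4138) = 2.6949 / 1.125 = 2.3954


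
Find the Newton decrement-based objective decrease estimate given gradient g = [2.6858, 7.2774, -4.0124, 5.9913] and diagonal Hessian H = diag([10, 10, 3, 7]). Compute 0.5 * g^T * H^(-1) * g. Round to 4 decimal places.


Step 1: H is diagonal, so H^(-1) * g = [0.2686, 0.7277, -1.3375, 0.8559].
Step 2: g^T H^(-1) g = sum_i g_i^2 / H_ii
  = (2.6858)^2/10 + (7.2774)^2/10 + (-4.0124)^2/3 + (5.9913)^2/7
  = 0.7214 + 5.2961 + 5.3665 + 5.128 = 16.5118
Step 3: Objective decrease = 0.5 * g^T H^(-1) g = 8.2559


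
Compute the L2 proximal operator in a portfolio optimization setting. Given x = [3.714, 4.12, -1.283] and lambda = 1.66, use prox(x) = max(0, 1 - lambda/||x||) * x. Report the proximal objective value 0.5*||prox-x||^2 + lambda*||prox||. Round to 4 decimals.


Step 1: Compute ||x||.
||x|| = 5.6934
Step 2: Compute scaling factor.
scale = max(0, 1 - 1.66/5.6934) = 0.7084
Step 3: prox(x) = [2.6311, 2.9187, -0.9089]
||prox(x)|| = 4.0334
Step 4: Proximal objective.
0.5*||prox-x||^2 = 1.3778
lambda*||prox|| = 6.6954
Total = 8.0732


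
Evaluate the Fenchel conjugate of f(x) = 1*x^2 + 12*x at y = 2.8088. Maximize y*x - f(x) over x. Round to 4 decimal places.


f*(y) = sup_x {y*x - a*x^2 - b*x} = sup_x {(y-b)*x - a*x^2}
FOC: (y - b) - 2a*x = 0 => x* = (y - b)/(2a)
x* = (2.8088 - 12)/(2*1) = -4.5956
f*(2.8088) = (y-b)^2/(4a) = (2.8088 - 12)^2/(4*1)
= 84.4782/4 = 21.1195


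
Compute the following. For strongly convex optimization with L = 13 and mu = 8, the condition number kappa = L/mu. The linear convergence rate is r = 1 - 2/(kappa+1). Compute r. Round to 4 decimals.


Step 1: Compute the condition number.
kappa = L/mu = 13/8 = 1.625
Step 2: Compute the convergence rate.
r = 1 - 2/(kappa + 1) = 1 - 2*mu/(L + mu) = (L - mu)/(L + mu) = 5/21 = 0.2381


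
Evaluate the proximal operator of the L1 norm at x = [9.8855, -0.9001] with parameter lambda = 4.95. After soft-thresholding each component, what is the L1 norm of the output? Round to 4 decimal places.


Soft-thresholding with lambda = 4.95:
prox(9.8855) = sign(9.8855)*max(|9.8855| - 4.95, 0) = 4.9355
prox(-0.9001) = sign(-0.9001)*max(|-0.9001| - 4.95, 0) = 0.0
prox(x) = [4.9355, 0.0]
||prox(x)||_1 = 4.9355 + 0.0 = 4.9355


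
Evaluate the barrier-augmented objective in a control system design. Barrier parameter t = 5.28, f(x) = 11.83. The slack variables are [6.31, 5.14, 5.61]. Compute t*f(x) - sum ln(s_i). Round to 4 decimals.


Step 1: Compute log-barrier.
ln values: [1.8421, 1.6371, 1.7246]
phi = -(1.8421 + 1.6371 + 1.7246) = -5.2037
Step 2: Compute augmented objective.
t*f(x) = 5.28*11.83 = 62.4624
Total = 62.4624 - 5.2037 = 57.2587


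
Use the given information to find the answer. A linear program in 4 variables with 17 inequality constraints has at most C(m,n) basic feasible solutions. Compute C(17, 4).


Each vertex corresponds to some choice of n active constraints out of m, so the number of vertices is at most C(m, n) = m! / (n!(m-n)!).
m = 17, n = 4
Numerator: 17 * 16 * 15 * 14
Denominator: 4! = 24
C(17, 4) = 2380


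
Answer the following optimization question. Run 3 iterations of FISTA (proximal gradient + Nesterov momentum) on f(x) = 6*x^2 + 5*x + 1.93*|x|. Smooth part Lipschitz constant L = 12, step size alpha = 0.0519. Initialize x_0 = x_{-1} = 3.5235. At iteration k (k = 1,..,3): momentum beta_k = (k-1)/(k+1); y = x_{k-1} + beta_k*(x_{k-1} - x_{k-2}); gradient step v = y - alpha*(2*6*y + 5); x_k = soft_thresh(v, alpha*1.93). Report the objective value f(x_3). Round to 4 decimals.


FISTA on f(x) = 6*x^2 + 5*x + 1.93*|x|
L = 12, alpha = 0.0519
Iteration 1: beta = 0.0, y = 3.5235 + 0.0*(3.5235 - 3.5235) = 3.5235
  grad(y) = 47.282, v = y - alpha*grad = 1.0696
  prox(v) = soft_thresh(1.0696, 0.1002) = 0.9694
Iteration 2: beta = 0.3333, y = 0.9694 + 0.3333*(0.9694 - 3.5235) = 0.118
  grad(y) = 6.4164, v = y - alpha*grad = -0.215
  prox(v) = soft_thresh(-0.215, 0.1002) = -0.1148
Iteration 3: beta = 0.5, y = -0.1148 + 0.5*(-0.1148 - 0.9694) = -0.6569
  grad(y) = -2.883, v = y - alpha*grad = -0.5073
  prox(v) = soft_thresh(-0.5073, 0.1002) = -0.4071
f(x_3) = 6*(-0.4071)^2 + 5*(-0.4071) + 1.93*|-0.4071| = -0.2554


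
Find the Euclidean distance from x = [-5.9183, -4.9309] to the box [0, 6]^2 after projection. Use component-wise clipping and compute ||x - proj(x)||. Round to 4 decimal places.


Project each component onto [0, 6].
clip(-5.9183) = 0.0, clip(-4.9309) = 0.0
Projection = [0.0, 0.0]
Squared diffs: [35.0263, 24.3138]
Distance = sqrt(59.3401) = 7.7032


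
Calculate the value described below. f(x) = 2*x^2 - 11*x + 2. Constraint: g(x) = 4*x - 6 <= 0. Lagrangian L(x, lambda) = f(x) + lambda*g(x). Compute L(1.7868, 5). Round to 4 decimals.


Step 1: Evaluate f(x).
f(1.7868) = 2*1.7868^2 - 11*1.7868 + 2 = -11.2695
Step 2: Evaluate g(x).
g(1.7868) = 4*1.7868 - 6 = 1.1472
Step 3: Compute Lagrangian.
L = -11.2695 + 5*1.1472 = -5.5335


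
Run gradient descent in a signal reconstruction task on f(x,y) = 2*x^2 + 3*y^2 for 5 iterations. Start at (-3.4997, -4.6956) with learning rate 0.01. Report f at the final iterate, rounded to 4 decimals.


Gradient descent on f(x,y) = 2*x^2 + 3*y^2.
Starting point: (-3.4997, -4.6956), alpha = 0.01
Step 1: grad_x = 2*2*-3.4997 = -13.9988, grad_y = 2*3*-4.6956 = -28.1736
  x_1 = -3.4997 - 0.01*-13.9988 = -3.3597
  y_1 = -4.6956 - 0.01*-28.1736 = -4.4139
Step 2: grad_x = 2*2*-3.3597 = -13.4388, grad_y = 2*3*-4.4139 = -26.4832
  x_2 = -3.3597 - 0.01*-13.4388 = -3.2253
  y_2 = -4.4139 - 0.01*-26.4832 = -4.149
Step 3: grad_x = 2*2*-3.2253 = -12.9013, grad_y = 2*3*-4.149 = -24.8942
  x_3 = -3.2253 - 0.01*-12.9013 = -3.0963
  y_3 = -4.149 - 0.01*-24.8942 = -3.9001
Step 4: grad_x = 2*2*-3.0963 = -12.3852, grad_y = 2*3*-3.9001 = -23.4005
  x_4 = -3.0963 - 0.01*-12.3852 = -2.9725
  y_4 = -3.9001 - 0.01*-23.4005 = -3.6661
Step 5: grad_x = 2*2*-2.9725 = -11.8898, grad_y = 2*3*-3.6661 = -21.9965
  x_5 = -2.9725 - 0.01*-11.8898 = -2.8536
  y_5 = -3.6661 - 0.01*-21.9965 = -3.4461
f(-2.8536, -3.4461) = 2*(-2.8536)^2 + 3*(-3.4461)^2 = 51.9128


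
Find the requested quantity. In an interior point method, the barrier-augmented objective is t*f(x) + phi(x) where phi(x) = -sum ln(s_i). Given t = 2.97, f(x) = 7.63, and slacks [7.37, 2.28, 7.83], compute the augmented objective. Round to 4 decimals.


Step 1: Compute log-barrier.
ln values: [1.9974, 0.8242, 2.058]
phi = -(1.9974 + 0.8242 + 2.058) = -4.8796
Step 2: Compute augmented objective.
t*f(x) = 2.97*7.63 = 22.6611
Total = 22.6611 - 4.8796 = 17.7815


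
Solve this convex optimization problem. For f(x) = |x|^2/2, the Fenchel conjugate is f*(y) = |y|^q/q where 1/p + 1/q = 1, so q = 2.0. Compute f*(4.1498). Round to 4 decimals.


The conjugate exponent q satisfies 1/p + 1/q = 1.
p = 2, so q = 2/(2 - 1) = 2.0
|y|^q = 4.1498^2.0 = 17.2208
f*(4.1498) = 17.2208 / 2.0 = 8.6104


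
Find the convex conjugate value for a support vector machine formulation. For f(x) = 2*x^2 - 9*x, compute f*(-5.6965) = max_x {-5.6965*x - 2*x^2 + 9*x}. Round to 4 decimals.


f*(y) = sup_x {y*x - a*x^2 - b*x} = sup_x {(y-b)*x - a*x^2}
FOC: (y - b) - 2a*x = 0 => x* = (y - b)/(2a)
x* = (-5.6965 + 9)/(2*2) = 0.8259
f*(-5.6965) = (y-b)^2/(4a) = (-5.6965 + 9)^2/(4*2)
= 10.9131/8 = 1.3641


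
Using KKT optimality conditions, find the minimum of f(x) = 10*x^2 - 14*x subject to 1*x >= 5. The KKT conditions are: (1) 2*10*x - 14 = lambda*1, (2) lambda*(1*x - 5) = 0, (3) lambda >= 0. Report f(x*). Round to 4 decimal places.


Step 1: Try lambda = 0 (constraint inactive).
x_unc = 14/(2*10) = 0.7
Check: 1*0.7 = 0.7 < 5 -- violated!
Step 2: Constraint must be active: 1*x = 5
x* = 5/1 = 5.0
lambda = (2*10*5.0 - 14)/1 = 86.0
Step 3: Compute optimal value.
f(x*) = 10*5.0^2 - 14*5.0 = 180.0


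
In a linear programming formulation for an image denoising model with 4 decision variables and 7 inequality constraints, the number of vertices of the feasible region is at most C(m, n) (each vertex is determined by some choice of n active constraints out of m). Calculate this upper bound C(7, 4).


Each vertex corresponds to some choice of n active constraints out of m, so the number of vertices is at most C(m, n) = m! / (n!(m-n)!).
m = 7, n = 4
Numerator: 7 * 6 * 5 * 4
Denominator: 4! = 24
C(7, 4) = 35


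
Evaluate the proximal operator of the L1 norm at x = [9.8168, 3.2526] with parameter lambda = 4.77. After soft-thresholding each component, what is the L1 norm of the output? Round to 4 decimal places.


Soft-thresholding with lambda = 4.77:
prox(9.8168) = sign(9.8168)*max(|9.8168| - 4.77, 0) = 5.0468
prox(3.2526) = sign(3.2526)*max(|3.2526| - 4.77, 0) = 0.0
prox(x) = [5.0468, 0.0]
||prox(x)||_1 = 5.0468 + 0.0 = 5.0468


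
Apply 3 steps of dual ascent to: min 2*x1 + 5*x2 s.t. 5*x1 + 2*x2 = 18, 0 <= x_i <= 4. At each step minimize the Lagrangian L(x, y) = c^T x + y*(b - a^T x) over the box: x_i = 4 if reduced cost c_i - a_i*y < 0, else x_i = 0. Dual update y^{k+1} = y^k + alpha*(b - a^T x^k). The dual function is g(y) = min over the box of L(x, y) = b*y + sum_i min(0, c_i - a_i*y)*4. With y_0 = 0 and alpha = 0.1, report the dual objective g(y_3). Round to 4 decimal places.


Dual ascent for LP: min 2*x1 + 5*x2, 5*x1 + 2*x2 = 18, 0 <= x_i <= 4
Step 1: y^k = 0.0, reduced costs: (2.0, 5.0)
  x^k = (0.0, 0.0), subgradient = b - a^T x = 18.0
  y^{k+1} = 0.0 + 0.1*18.0 = 1.8
Step 2: y^k = 1.8, reduced costs: (-7.0, 1.4)
  x^k = (4.0, 0.0), subgradient = b - a^T x = -2.0
  y^{k+1} = 1.8 + 0.1*-2.0 = 1.6
Step 3: y^k = 1.6, reduced costs: (-6.0, 1.8)
  x^k = (4.0, 0.0), subgradient = b - a^T x = -2.0
  y^{k+1} = 1.6 + 0.1*-2.0 = 1.4
Dual objective at y_3 = 1.4: reduced costs (-5.0, 2.2), box minimizer x = (4.0, 0.0)
g(y_3) = b*y + (c1 - a1*y)*x1 + (c2 - a2*y)*x2 = 18*1.4 + (-5.0)*4.0 + 2.2*0.0 = 25.2 - 20.0 + 0.0 = 5.2


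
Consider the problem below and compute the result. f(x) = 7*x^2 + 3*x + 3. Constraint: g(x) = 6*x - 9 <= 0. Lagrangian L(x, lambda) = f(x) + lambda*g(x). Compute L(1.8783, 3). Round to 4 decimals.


Step 1: Evaluate f(x).
f(1.8783) = 7*1.8783^2 + 3*1.8783 + 3 = 33.331
Step 2: Evaluate g(x).
g(1.8783) = 6*1.8783 - 9 = 2.2698
Step 3: Compute Lagrangian.
L = 33.331 + 3*2.2698 = 40.1404


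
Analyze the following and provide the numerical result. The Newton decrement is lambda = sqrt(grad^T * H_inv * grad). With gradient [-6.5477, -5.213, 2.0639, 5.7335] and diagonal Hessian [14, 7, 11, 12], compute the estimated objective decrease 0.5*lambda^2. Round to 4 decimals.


Step 1: H is diagonal, so H^(-1) * g = [-0.4677, -0.7447, 0.1876, 0.4778].
Step 2: g^T H^(-1) g = sum_i g_i^2 / H_ii
  = (-6.5477)^2/14 + (-5.213)^2/7 + (2.0639)^2/11 + (5.7335)^2/12
  = 3.0623 + 3.8822 + 0.3872 + 2.7394 = 10.0712
Step 3: Objective decrease = 0.5 * g^T H^(-1) g = 5.0356


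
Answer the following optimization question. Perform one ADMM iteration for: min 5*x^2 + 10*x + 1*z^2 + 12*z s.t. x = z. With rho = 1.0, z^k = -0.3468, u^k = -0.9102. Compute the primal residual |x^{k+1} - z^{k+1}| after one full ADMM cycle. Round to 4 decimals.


ADMM iteration with rho = 1.0, z^k = -0.3468, u^k = -0.9102
Step 1: x-update.
Minimize 5*x^2 + 10*x + (1.0/2)*(x + 0.3468 - 0.9102)^2
FOC: (2*5 + 1.0)*x = -10 + 1.0*(-0.3468 + 0.9102)
x^{k+1} = -0.8579
Step 2: z-update.
Minimize 1*z^2 + 12*z + (1.0/2)*(-0.8579 - z - 0.9102)^2
FOC: (2*1 + 1.0)*z = -12 + 1.0*(-0.8579 - 0.9102)
z^{k+1} = -4.5894
Step 3: u-update.
u^{k+1} = -0.9102 - 0.8579 + 4.5894 = 2.8213
Step 4: Primal residual = |-0.8579 + 4.5894| = 3.7315


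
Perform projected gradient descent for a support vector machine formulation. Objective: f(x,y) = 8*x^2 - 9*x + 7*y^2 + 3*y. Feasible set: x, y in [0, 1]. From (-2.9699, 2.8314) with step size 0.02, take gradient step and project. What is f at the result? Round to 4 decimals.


Step 1: Compute gradient at (-2.9699, 2.8314).
grad_x = 2*8*-2.9699 - 9 = -56.5184
grad_y = 2*7*2.8314 + 3 = 42.6396
Step 2: Gradient step.
x_raw = -2.9699 - 0.02*-56.5184 = -1.8395
y_raw = 2.8314 - 0.02*42.6396 = 1.9786
Step 3: Project onto [0, 1].
x_proj = clip(-1.8395) = 0.0
y_proj = clip(1.9786) = 1.0
Step 4: Evaluate f.
f(0.0, 1.0) = 10.0


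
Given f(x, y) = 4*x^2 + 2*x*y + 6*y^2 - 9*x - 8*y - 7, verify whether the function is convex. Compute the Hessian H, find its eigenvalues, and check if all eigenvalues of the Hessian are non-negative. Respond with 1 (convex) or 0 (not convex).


The Hessian of f(x,y) = 4*x^2 + 2*x*y + 6*y^2 - 9*x - 8*y - 7 is:
H = [[8, 2], [2, 12]]
Trace = 8 + 12 = 20
Determinant = 8*12 - (2)^2 = 92
Discriminant = (20)^2 - 4*92 = 32.0
Eigenvalues: lambda_1 = 7.1716, lambda_2 = 12.8284
The function is convex.

1


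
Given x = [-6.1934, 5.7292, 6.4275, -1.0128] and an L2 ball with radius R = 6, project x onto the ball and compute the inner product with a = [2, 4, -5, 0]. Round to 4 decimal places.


Step 1: Compute ||x|| (intermediates to 6 decimals).
||x|| = sqrt((-6.1934)^2 + 5.7292^2 + 6.4275^2 + (-1.0128)^2) = 10.654598
Step 2: Project.
Since ||x|| > R, scale = R/||x|| = 6/10.654598 = 0.563137, proj(x) = scale * x
proj(x) = [-3.487733, 3.226325, 3.619563, -0.570345]
Step 3: Dot product.
a^T * proj(x) = 2*(-3.487733) + 4*3.226325 - 5*3.619563 + 0*(-0.570345) = -12.168


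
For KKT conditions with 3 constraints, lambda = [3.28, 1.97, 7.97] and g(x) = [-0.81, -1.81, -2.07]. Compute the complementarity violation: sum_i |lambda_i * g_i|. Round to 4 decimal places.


KKT complementary slackness check:
lambda_1 * g_1 = 3.28 * -0.81 = -2.6568
lambda_2 * g_2 = 1.97 * -1.81 = -3.5657
lambda_3 * g_3 = 7.97 * -2.07 = -16.4979
Total violation = 2.6568 + 3.5657 + 16.4979 = 22.7204


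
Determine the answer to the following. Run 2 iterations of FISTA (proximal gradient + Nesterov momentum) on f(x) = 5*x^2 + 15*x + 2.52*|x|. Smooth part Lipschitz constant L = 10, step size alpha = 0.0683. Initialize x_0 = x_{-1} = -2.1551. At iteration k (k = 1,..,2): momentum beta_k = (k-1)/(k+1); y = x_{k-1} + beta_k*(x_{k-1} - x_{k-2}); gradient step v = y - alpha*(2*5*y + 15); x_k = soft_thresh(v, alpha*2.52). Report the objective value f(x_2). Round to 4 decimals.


FISTA on f(x) = 5*x^2 + 15*x + 2.52*|x|
L = 10, alpha = 0.0683
Iteration 1: beta = 0.0, y = -2.1551 + 0.0*(-2.1551 + 2.1551) = -2.1551
  grad(y) = -6.551, v = y - alpha*grad = -1.7077
  prox(v) = soft_thresh(-1.7077, 0.1721) = -1.5356
Iteration 2: beta = 0.3333, y = -1.5356 + 0.3333*(-1.5356 + 2.1551) = -1.329
  grad(y) = 1.7097, v = y - alpha*grad = -1.4458
  prox(v) = soft_thresh(-1.4458, 0.1721) = -1.2737
f(x_2) = 5*(-1.2737)^2 + 15*(-1.2737) + 2.52*|-1.2737| = -7.7842
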